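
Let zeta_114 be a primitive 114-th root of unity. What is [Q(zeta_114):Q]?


The degree equals Euler's totient phi(114).
114 = 2 * 3 * 19
phi(114) = 36

36


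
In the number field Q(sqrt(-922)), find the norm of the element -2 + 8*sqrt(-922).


N(a + b*sqrt(d)) = a^2 - d*b^2
= (-2)^2 - (-922)*(8)^2
= 4 + 59008
= 59012

59012


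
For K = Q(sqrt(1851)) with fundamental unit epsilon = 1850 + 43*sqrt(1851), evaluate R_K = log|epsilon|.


epsilon = 1850 + 43*sqrt(1851)
= 3699.9997
R = ln(3699.9997)
= 8.2161

8.2161


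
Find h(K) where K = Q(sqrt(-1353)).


K = Q(sqrt(-1353)). d mod 4 = 3, so D = disc(K) = 4d = -5412
h(K) equals the number of primitive reduced positive-definite forms (a, b, c) = a*x^2 + b*x*y + c*y^2 with b^2 - 4ac = D,
where reduced means |b| <= a <= c, with b >= 0 whenever |b| = a or a = c, and primitive means gcd(a, b, c) = 1.
Reduced forces 3a^2 <= |D| = 5412, so 1 <= a <= 42; b must have the parity of D, and c = (b^2 - D)/(4a) must be an integer >= a.
Enumerate a = 1..42, b in [-a, a]:
  a=1: (1, 0, 1353)  [1]
  a=2: (2, 2, 677)  [1]
  a=3: (3, 0, 451)  [1]
  a=4..5: none
  a=6: (6, 6, 227)  [1]
  a=7..10: none
  a=11: (11, 0, 123)  [1]
  a=12: none
  a=13: (13, -10, 106), (13, 10, 106)  [2]
  a=14..21: none
  a=22: (22, 22, 67)  [1]
  a=23: (23, -4, 59), (23, 4, 59)  [2]
  a=24..25: none
  a=26: (26, -10, 53), (26, 10, 53)  [2]
  a=27..32: none
  a=33: (33, 0, 41)  [1]
  a=34..36: none
  a=37: (37, 8, 37)  [1]
  a=38: none
  a=39: (39, -36, 43), (39, 36, 43)  [2]
  a=40..42: none
Total reduced forms: 1 + 1 + 1 + 1 + 1 + 2 + 1 + 2 + 2 + 1 + 1 + 2 = 16
h = 16

16


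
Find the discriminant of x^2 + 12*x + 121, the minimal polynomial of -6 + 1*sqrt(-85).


The element -6 + 1*sqrt(-85) has minimal polynomial:
x^2 + 12*x + 121
Discriminant = (12)^2 - 4*(121)
= 144 - 484
= -340

-340


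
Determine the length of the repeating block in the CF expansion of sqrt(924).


Run the CF algorithm for sqrt(924).
a_0 = floor(sqrt(924)) = 30; set m_0=0, q_0=1.
Recurrence: m' = q*a - m,  q' = (d - m'^2)/q,  a' = floor((a_0 + m')/q').
  step 1: m=30, q=24, a=2
  step 2: m=18, q=25, a=1
  step 3: m=7, q=35, a=1
  step 4: m=28, q=4, a=14
  step 5: m=28, q=35, a=1
  step 6: m=7, q=25, a=1
  step 7: m=18, q=24, a=2
  step 8: m=30, q=1, a=60
a_8 = 2*a_0 = 60, so the period closes here.
sqrt(924) = [30; 2, 1, 1, 14, 1, 1, 2, 60]
Period length = 8

8


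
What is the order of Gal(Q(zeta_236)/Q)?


|Gal(Q(zeta_236)/Q)| = phi(236)
= 116

116


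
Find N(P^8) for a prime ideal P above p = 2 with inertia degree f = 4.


N(P^a) = p^(a*f)
= 2^(8*4)
= 2^32
= 4294967296

4294967296


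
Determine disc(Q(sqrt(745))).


For K = Q(sqrt(d)) with d squarefree: disc(K) = d if d = 1 mod 4, and disc(K) = 4d if d = 2 or 3 mod 4.
Here d = 745, and d mod 4 = 1.
d = 1 mod 4 (O_K = Z[(1+sqrt(d))/2]), so disc(K) = d = 745

745


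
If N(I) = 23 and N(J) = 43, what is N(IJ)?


N(IJ) = N(I) * N(J)
= 23 * 43
= 989

989


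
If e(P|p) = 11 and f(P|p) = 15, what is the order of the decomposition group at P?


|D_P| = e * f
= 11 * 15
= 165

165


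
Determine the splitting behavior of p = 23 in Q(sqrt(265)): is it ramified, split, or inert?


K = Q(sqrt(265)). Since d mod 4 = 1, disc(K) = 265.
Check p | disc: 265 mod 23 = 12.
p does not divide disc. Compute Legendre symbol (d/p):
12^((23-1)/2) mod 23 = 1
(d/p) = 1, so p splits: (p) = P*P' with e=1, f=1, g=2.
Therefore p is split.

split


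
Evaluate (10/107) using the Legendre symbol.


p = 107 is prime, so compute (10/107) with the reciprocity algorithm (Jacobi-symbol steps: pull out 2s via (2/n), flip via reciprocity, reduce):
  pull out 2: (2/107) = -1  (since 107 mod 8 = 3)
  reciprocity: (5/107) -> +(107/5)
  reduce: (2/5)
  pull out 2: (2/5) = -1  (since 5 mod 8 = 5)
  (1/5) = 1
Product of signs = 1
(10/107) = 1

1


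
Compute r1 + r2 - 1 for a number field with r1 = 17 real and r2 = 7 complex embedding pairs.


By Dirichlet's unit theorem:
rank = r1 + r2 - 1
= 17 + 7 - 1
= 23

23


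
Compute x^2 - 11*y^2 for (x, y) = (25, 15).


x^2 - d*y^2
= 25^2 - 11*15^2
= 625 - 2475
= -1850

-1850


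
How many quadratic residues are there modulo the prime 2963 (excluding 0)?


For prime p, the number of non-zero quadratic residues is (p-1)/2.
= (2963-1)/2
= 1481

1481


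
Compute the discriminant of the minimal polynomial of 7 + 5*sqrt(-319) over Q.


The element 7 + 5*sqrt(-319) has minimal polynomial:
x^2 - 14*x + 8024
Discriminant = (-14)^2 - 4*(8024)
= 196 - 32096
= -31900

-31900


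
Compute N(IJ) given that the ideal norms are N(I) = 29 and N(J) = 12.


N(IJ) = N(I) * N(J)
= 29 * 12
= 348

348


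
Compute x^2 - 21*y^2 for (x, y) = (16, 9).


x^2 - d*y^2
= 16^2 - 21*9^2
= 256 - 1701
= -1445

-1445


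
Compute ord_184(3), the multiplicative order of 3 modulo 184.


We want ord_184(3), the smallest k >= 1 with 3^k = 1 mod 184.
n = 184 = 2^3 * 23, phi(184) = 88; the order divides phi(n).
Divisors of 88: 1, 2, 4, 8, 11, 22, 44, 88
Repeated squaring mod 184: 3^1 = 3, 3^2 = 9, 3^4 = 81, 3^8 = 121, 3^16 = 105, 3^32 = 169, 3^64 = 41
Test divisors in increasing order:
  k=1: 3^1 = 3 mod 184
  k=2: 3^2 = 9 mod 184
  k=4: 3^4 = 81 mod 184
  k=8: 3^8 = 121 mod 184
  k=11: 3^11 = 121 * 9 * 3 = 139 mod 184
  k=22: 3^22 = 105 * 81 * 9 = 1 mod 184  <- first divisor giving 1
Order = 22

22


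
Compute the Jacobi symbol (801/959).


Compute (801/959) via quadratic reciprocity:
  reciprocity: (801/959) -> +(959/801)
  reduce: (158/801)
  pull out 2: (2/801) = +1  (since 801 mod 8 = 1)
  reciprocity: (79/801) -> +(801/79)
  reduce: (11/79)
  reciprocity: (11/79) -> -(79/11)
  reduce: (2/11)
  pull out 2: (2/11) = -1  (since 11 mod 8 = 3)
  (1/11) = 1
Product of signs = 1

1


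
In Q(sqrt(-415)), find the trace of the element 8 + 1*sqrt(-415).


Tr(a + b*sqrt(d)) = (a + b*sqrt(d)) + (a - b*sqrt(d)) = 2a
= 2 * (8)
= 16

16


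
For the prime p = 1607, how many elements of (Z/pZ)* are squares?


For prime p, the number of non-zero quadratic residues is (p-1)/2.
= (1607-1)/2
= 803

803


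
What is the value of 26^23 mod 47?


p = 47 is prime and the exponent is (p-1)/2 = 23, so by Euler's criterion 26^23 = (26/47) = +1 or -1 mod 47.
Compute by square-and-multiply:
  23 = 16 + 4 + 2 + 1 (binary 10111)
  Repeated squaring mod 47: 26^1 = 26, 26^2 = 18, 26^4 = 42, 26^8 = 25, 26^16 = 14
  26^23 = 26^16 * 26^4 * 26^2 * 26^1 = 14 * 42 * 18 * 26 mod 47
    14 * 42 = 588 = 24 mod 47
    24 * 18 = 432 = 9 mod 47
    9 * 26 = 234 = 46 mod 47
  26^23 = 46 mod 47
Result 46 = p - 1 = -1 mod 47: 26 is a quadratic non-residue mod 47. As a residue in [0, p-1] the value is 46.
26^23 mod 47 = 46

46


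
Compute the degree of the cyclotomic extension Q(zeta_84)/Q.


The degree equals Euler's totient phi(84).
84 = 2^2 * 3 * 7
phi(84) = 24

24


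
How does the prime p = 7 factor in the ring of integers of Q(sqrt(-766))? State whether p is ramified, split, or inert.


K = Q(sqrt(-766)). Since d mod 4 = 2, disc(K) = -3064.
Check p | disc: -3064 mod 7 = 2.
p does not divide disc. Compute Legendre symbol (d/p):
4^((7-1)/2) mod 7 = 1
(d/p) = 1, so p splits: (p) = P*P' with e=1, f=1, g=2.
Therefore p is split.

split


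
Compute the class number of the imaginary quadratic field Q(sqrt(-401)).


K = Q(sqrt(-401)). d mod 4 = 3, so D = disc(K) = 4d = -1604
h(K) equals the number of primitive reduced positive-definite forms (a, b, c) = a*x^2 + b*x*y + c*y^2 with b^2 - 4ac = D,
where reduced means |b| <= a <= c, with b >= 0 whenever |b| = a or a = c, and primitive means gcd(a, b, c) = 1.
Reduced forces 3a^2 <= |D| = 1604, so 1 <= a <= 23; b must have the parity of D, and c = (b^2 - D)/(4a) must be an integer >= a.
Enumerate a = 1..23, b in [-a, a]:
  a=1: (1, 0, 401)  [1]
  a=2: (2, 2, 201)  [1]
  a=3: (3, -2, 134), (3, 2, 134)  [2]
  a=4: none
  a=5: (5, -4, 81), (5, 4, 81)  [2]
  a=6: (6, -2, 67), (6, 2, 67)  [2]
  a=7..8: none
  a=9: (9, -4, 45), (9, 4, 45)  [2]
  a=10: (10, -6, 41), (10, 6, 41)  [2]
  a=11..14: none
  a=15: (15, -14, 30), (15, -4, 27), (15, 4, 27), (15, 14, 30)  [4]
  a=16..17: none
  a=18: (18, -14, 25), (18, 14, 25)  [2]
  a=19: (19, -12, 23), (19, 12, 23)  [2]
  a=20..23: none
Total reduced forms: 1 + 1 + 2 + 2 + 2 + 2 + 2 + 4 + 2 + 2 = 20
h = 20

20


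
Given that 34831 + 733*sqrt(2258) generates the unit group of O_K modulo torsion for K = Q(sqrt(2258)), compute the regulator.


epsilon = 34831 + 733*sqrt(2258)
= 69662.0000
R = ln(69662.0000)
= 11.1514

11.1514


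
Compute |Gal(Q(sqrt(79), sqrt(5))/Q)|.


The 2 square roots of distinct primes are multiplicatively independent over Q,
so [K:Q] = 2^2 and Gal(K/Q) is isomorphic to (Z/2Z)^2.
|Gal| = 2^2 = 4

4


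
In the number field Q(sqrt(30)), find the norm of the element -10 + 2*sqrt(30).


N(a + b*sqrt(d)) = a^2 - d*b^2
= (-10)^2 - (30)*(2)^2
= 100 - 120
= -20

-20


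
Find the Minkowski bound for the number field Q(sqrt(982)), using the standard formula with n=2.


d = 982, d mod 4 = 2, so disc(K) = 4d = 3928; |disc(K)| = 3928
Real quadratic field, so n = 2, s = r2 = 0, r1 = 2
M = (n!/n^n) * (4/pi)^s * sqrt(|disc(K)|) = (2!/2^2) * (4/pi)^0 * sqrt(3928)
= 0.5 * 1.000000 * 62.673758
= 31.3369

31.3369


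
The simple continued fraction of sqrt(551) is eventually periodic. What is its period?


Run the CF algorithm for sqrt(551).
a_0 = floor(sqrt(551)) = 23; set m_0=0, q_0=1.
Recurrence: m' = q*a - m,  q' = (d - m'^2)/q,  a' = floor((a_0 + m')/q').
  step 1: m=23, q=22, a=2
  step 2: m=21, q=5, a=8
  step 3: m=19, q=38, a=1
  step 4: m=19, q=5, a=8
  step 5: m=21, q=22, a=2
  step 6: m=23, q=1, a=46
a_6 = 2*a_0 = 46, so the period closes here.
sqrt(551) = [23; 2, 8, 1, 8, 2, 46]
Period length = 6

6


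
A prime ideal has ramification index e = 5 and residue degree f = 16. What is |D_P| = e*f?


|D_P| = e * f
= 5 * 16
= 80

80


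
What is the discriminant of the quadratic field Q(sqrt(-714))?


For K = Q(sqrt(d)) with d squarefree: disc(K) = d if d = 1 mod 4, and disc(K) = 4d if d = 2 or 3 mod 4.
Here d = -714, and d mod 4 = 2.
d = 2 mod 4, not 1 (O_K = Z[sqrt(d)]), so disc(K) = 4d = 4 * (-714) = -2856

-2856


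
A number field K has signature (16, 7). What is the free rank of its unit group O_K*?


By Dirichlet's unit theorem:
rank = r1 + r2 - 1
= 16 + 7 - 1
= 22

22


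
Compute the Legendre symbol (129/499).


p = 499 is prime, so compute (129/499) with the reciprocity algorithm (Jacobi-symbol steps: pull out 2s via (2/n), flip via reciprocity, reduce):
  reciprocity: (129/499) -> +(499/129)
  reduce: (112/129)
  pull out 2: (2/129) = +1  (since 129 mod 8 = 1)
  pull out 2: (2/129) = +1  (since 129 mod 8 = 1)
  pull out 2: (2/129) = +1  (since 129 mod 8 = 1)
  pull out 2: (2/129) = +1  (since 129 mod 8 = 1)
  reciprocity: (7/129) -> +(129/7)
  reduce: (3/7)
  reciprocity: (3/7) -> -(7/3)
  reduce: (1/3)
  (1/3) = 1
Product of signs = -1
(129/499) = -1

-1


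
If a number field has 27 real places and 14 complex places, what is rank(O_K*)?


By Dirichlet's unit theorem:
rank = r1 + r2 - 1
= 27 + 14 - 1
= 40

40


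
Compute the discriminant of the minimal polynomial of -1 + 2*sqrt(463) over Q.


The element -1 + 2*sqrt(463) has minimal polynomial:
x^2 + 2*x - 1851
Discriminant = (2)^2 - 4*(-1851)
= 4 + 7404
= 7408

7408


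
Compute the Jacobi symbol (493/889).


Compute (493/889) via quadratic reciprocity:
  reciprocity: (493/889) -> +(889/493)
  reduce: (396/493)
  pull out 2: (2/493) = -1  (since 493 mod 8 = 5)
  pull out 2: (2/493) = -1  (since 493 mod 8 = 5)
  reciprocity: (99/493) -> +(493/99)
  reduce: (97/99)
  reciprocity: (97/99) -> +(99/97)
  reduce: (2/97)
  pull out 2: (2/97) = +1  (since 97 mod 8 = 1)
  (1/97) = 1
Product of signs = 1

1


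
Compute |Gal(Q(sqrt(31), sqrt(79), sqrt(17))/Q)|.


The 3 square roots of distinct primes are multiplicatively independent over Q,
so [K:Q] = 2^3 and Gal(K/Q) is isomorphic to (Z/2Z)^3.
|Gal| = 2^3 = 8

8


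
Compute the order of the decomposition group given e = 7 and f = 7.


|D_P| = e * f
= 7 * 7
= 49

49


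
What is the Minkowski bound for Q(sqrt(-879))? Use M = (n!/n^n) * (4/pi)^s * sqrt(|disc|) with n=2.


d = -879, d mod 4 = 1, so disc(K) = d = -879; |disc(K)| = 879
Imaginary quadratic field, so n = 2, s = r2 = 1, r1 = 0
M = (n!/n^n) * (4/pi)^s * sqrt(|disc(K)|) = (2!/2^2) * (4/pi)^1 * sqrt(879)
= 0.5 * 1.273240 * 29.647934
= 18.8745

18.8745


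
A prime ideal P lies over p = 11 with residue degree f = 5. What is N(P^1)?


N(P^a) = p^(a*f)
= 11^(1*5)
= 11^5
= 161051

161051


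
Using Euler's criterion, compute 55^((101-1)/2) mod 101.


p = 101 is prime and the exponent is (p-1)/2 = 50, so by Euler's criterion 55^50 = (55/101) = +1 or -1 mod 101.
Compute by square-and-multiply:
  50 = 32 + 16 + 2 (binary 110010)
  Repeated squaring mod 101: 55^1 = 55, 55^2 = 96, 55^4 = 25, 55^8 = 19, 55^16 = 58, 55^32 = 31
  55^50 = 55^32 * 55^16 * 55^2 = 31 * 58 * 96 mod 101
    31 * 58 = 1798 = 81 mod 101
    81 * 96 = 7776 = 100 mod 101
  55^50 = 100 mod 101
Result 100 = p - 1 = -1 mod 101: 55 is a quadratic non-residue mod 101. As a residue in [0, p-1] the value is 100.
55^50 mod 101 = 100

100


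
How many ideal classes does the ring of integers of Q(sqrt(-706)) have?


K = Q(sqrt(-706)). d mod 4 = 2, so D = disc(K) = 4d = -2824
h(K) equals the number of primitive reduced positive-definite forms (a, b, c) = a*x^2 + b*x*y + c*y^2 with b^2 - 4ac = D,
where reduced means |b| <= a <= c, with b >= 0 whenever |b| = a or a = c, and primitive means gcd(a, b, c) = 1.
Reduced forces 3a^2 <= |D| = 2824, so 1 <= a <= 30; b must have the parity of D, and c = (b^2 - D)/(4a) must be an integer >= a.
Enumerate a = 1..30, b in [-a, a]:
  a=1: (1, 0, 706)  [1]
  a=2: (2, 0, 353)  [1]
  a=3..4: none
  a=5: (5, -4, 142), (5, 4, 142)  [2]
  a=6: none
  a=7: (7, -2, 101), (7, 2, 101)  [2]
  a=8..9: none
  a=10: (10, -4, 71), (10, 4, 71)  [2]
  a=11: (11, -6, 65), (11, 6, 65)  [2]
  a=12: none
  a=13: (13, -6, 55), (13, 6, 55)  [2]
  a=14: (14, -12, 53), (14, 12, 53)  [2]
  a=15..16: none
  a=17: (17, -10, 43), (17, 10, 43)  [2]
  a=18: none
  a=19: (19, -8, 38), (19, 8, 38)  [2]
  a=20..21: none
  a=22: (22, -16, 35), (22, 16, 35)  [2]
  a=23..24: none
  a=25: (25, -24, 34), (25, 24, 34)  [2]
  a=26: (26, -20, 31), (26, 20, 31)  [2]
  a=27..30: none
Total reduced forms: 1 + 1 + 2 + 2 + 2 + 2 + 2 + 2 + 2 + 2 + 2 + 2 + 2 = 24
h = 24

24


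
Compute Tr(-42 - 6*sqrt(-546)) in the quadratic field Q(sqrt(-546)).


Tr(a + b*sqrt(d)) = (a + b*sqrt(d)) + (a - b*sqrt(d)) = 2a
= 2 * (-42)
= -84

-84


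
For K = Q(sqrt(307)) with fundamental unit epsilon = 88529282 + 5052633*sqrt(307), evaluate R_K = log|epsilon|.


epsilon = 88529282 + 5052633*sqrt(307)
= 1.7706e+08
R = ln(1.7706e+08)
= 18.9920

18.9920


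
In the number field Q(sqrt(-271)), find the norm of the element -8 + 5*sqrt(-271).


N(a + b*sqrt(d)) = a^2 - d*b^2
= (-8)^2 - (-271)*(5)^2
= 64 + 6775
= 6839

6839


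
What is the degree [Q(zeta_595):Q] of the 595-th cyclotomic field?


The degree equals Euler's totient phi(595).
595 = 5 * 7 * 17
phi(595) = 384

384


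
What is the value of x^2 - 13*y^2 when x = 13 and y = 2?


x^2 - d*y^2
= 13^2 - 13*2^2
= 169 - 52
= 117

117


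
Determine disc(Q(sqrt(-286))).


For K = Q(sqrt(d)) with d squarefree: disc(K) = d if d = 1 mod 4, and disc(K) = 4d if d = 2 or 3 mod 4.
Here d = -286, and d mod 4 = 2.
d = 2 mod 4, not 1 (O_K = Z[sqrt(d)]), so disc(K) = 4d = 4 * (-286) = -1144

-1144


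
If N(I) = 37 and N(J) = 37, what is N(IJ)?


N(IJ) = N(I) * N(J)
= 37 * 37
= 1369

1369


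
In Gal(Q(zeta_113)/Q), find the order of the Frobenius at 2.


The Frobenius at p in Gal(Q(zeta_n)/Q) = (Z/nZ)* is the class of p, so its order is ord_113(2), the smallest k >= 1 with 2^k = 1 mod 113.
n = 113 = 113, phi(113) = 112; the order divides phi(n).
Divisors of 112: 1, 2, 4, 7, 8, 14, 16, 28, 56, 112
Repeated squaring mod 113: 2^1 = 2, 2^2 = 4, 2^4 = 16, 2^8 = 30, 2^16 = 109, 2^32 = 16, 2^64 = 30
Test divisors in increasing order:
  k=1: 2^1 = 2 mod 113
  k=2: 2^2 = 4 mod 113
  k=4: 2^4 = 16 mod 113
  k=7: 2^7 = 16 * 4 * 2 = 15 mod 113
  k=8: 2^8 = 30 mod 113
  k=14: 2^14 = 30 * 16 * 4 = 112 mod 113
  k=16: 2^16 = 109 mod 113
  k=28: 2^28 = 109 * 30 * 16 = 1 mod 113  <- first divisor giving 1
Order = 28

28


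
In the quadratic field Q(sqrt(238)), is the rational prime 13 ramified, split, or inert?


K = Q(sqrt(238)). Since d mod 4 = 2, disc(K) = 952.
Check p | disc: 952 mod 13 = 3.
p does not divide disc. Compute Legendre symbol (d/p):
4^((13-1)/2) mod 13 = 1
(d/p) = 1, so p splits: (p) = P*P' with e=1, f=1, g=2.
Therefore p is split.

split


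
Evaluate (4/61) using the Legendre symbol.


p = 61 is prime, so compute (4/61) with the reciprocity algorithm (Jacobi-symbol steps: pull out 2s via (2/n), flip via reciprocity, reduce):
  pull out 2: (2/61) = -1  (since 61 mod 8 = 5)
  pull out 2: (2/61) = -1  (since 61 mod 8 = 5)
  (1/61) = 1
Product of signs = 1
(4/61) = 1

1


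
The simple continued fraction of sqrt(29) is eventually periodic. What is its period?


Run the CF algorithm for sqrt(29).
a_0 = floor(sqrt(29)) = 5; set m_0=0, q_0=1.
Recurrence: m' = q*a - m,  q' = (d - m'^2)/q,  a' = floor((a_0 + m')/q').
  step 1: m=5, q=4, a=2
  step 2: m=3, q=5, a=1
  step 3: m=2, q=5, a=1
  step 4: m=3, q=4, a=2
  step 5: m=5, q=1, a=10
a_5 = 2*a_0 = 10, so the period closes here.
sqrt(29) = [5; 2, 1, 1, 2, 10]
Period length = 5

5


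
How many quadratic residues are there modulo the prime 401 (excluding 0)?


For prime p, the number of non-zero quadratic residues is (p-1)/2.
= (401-1)/2
= 200

200


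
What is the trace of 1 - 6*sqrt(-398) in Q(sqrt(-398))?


Tr(a + b*sqrt(d)) = (a + b*sqrt(d)) + (a - b*sqrt(d)) = 2a
= 2 * (1)
= 2

2


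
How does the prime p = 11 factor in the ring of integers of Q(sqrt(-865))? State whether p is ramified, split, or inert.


K = Q(sqrt(-865)). Since d mod 4 = 3, disc(K) = -3460.
Check p | disc: -3460 mod 11 = 5.
p does not divide disc. Compute Legendre symbol (d/p):
4^((11-1)/2) mod 11 = 1
(d/p) = 1, so p splits: (p) = P*P' with e=1, f=1, g=2.
Therefore p is split.

split


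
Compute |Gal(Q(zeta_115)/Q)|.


|Gal(Q(zeta_115)/Q)| = phi(115)
= 88

88


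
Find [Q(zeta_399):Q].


The degree equals Euler's totient phi(399).
399 = 3 * 7 * 19
phi(399) = 216

216


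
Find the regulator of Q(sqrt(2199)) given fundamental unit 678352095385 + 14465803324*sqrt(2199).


epsilon = 678352095385 + 14465803324*sqrt(2199)
= 1.3567e+12
R = ln(1.3567e+12)
= 27.9361

27.9361


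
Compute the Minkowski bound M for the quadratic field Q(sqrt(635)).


d = 635, d mod 4 = 3, so disc(K) = 4d = 2540; |disc(K)| = 2540
Real quadratic field, so n = 2, s = r2 = 0, r1 = 2
M = (n!/n^n) * (4/pi)^s * sqrt(|disc(K)|) = (2!/2^2) * (4/pi)^0 * sqrt(2540)
= 0.5 * 1.000000 * 50.398413
= 25.1992

25.1992


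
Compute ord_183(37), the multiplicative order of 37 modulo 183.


We want ord_183(37), the smallest k >= 1 with 37^k = 1 mod 183.
n = 183 = 3 * 61, phi(183) = 120; the order divides phi(n).
Divisors of 120: 1, 2, 3, 4, 5, 6, 8, 10, 12, 15, 20, 24, 30, 40, 60, 120
Repeated squaring mod 183: 37^1 = 37, 37^2 = 88, 37^4 = 58, 37^8 = 70, 37^16 = 142, 37^32 = 34, 37^64 = 58
Test divisors in increasing order:
  k=1: 37^1 = 37 mod 183
  k=2: 37^2 = 88 mod 183
  k=3: 37^3 = 88 * 37 = 145 mod 183
  k=4: 37^4 = 58 mod 183
  k=5: 37^5 = 58 * 37 = 133 mod 183
  k=6: 37^6 = 58 * 88 = 163 mod 183
  k=8: 37^8 = 70 mod 183
  k=10: 37^10 = 70 * 88 = 121 mod 183
  k=12: 37^12 = 70 * 58 = 34 mod 183
  k=15: 37^15 = 70 * 58 * 88 * 37 = 172 mod 183
  k=20: 37^20 = 142 * 58 = 1 mod 183  <- first divisor giving 1
Order = 20

20


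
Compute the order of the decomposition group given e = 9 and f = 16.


|D_P| = e * f
= 9 * 16
= 144

144


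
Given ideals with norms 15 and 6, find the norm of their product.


N(IJ) = N(I) * N(J)
= 15 * 6
= 90

90


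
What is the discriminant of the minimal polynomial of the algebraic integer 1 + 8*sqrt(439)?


The element 1 + 8*sqrt(439) has minimal polynomial:
x^2 - 2*x - 28095
Discriminant = (-2)^2 - 4*(-28095)
= 4 + 112380
= 112384

112384


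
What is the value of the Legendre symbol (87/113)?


p = 113 is prime, so compute (87/113) with the reciprocity algorithm (Jacobi-symbol steps: pull out 2s via (2/n), flip via reciprocity, reduce):
  reciprocity: (87/113) -> +(113/87)
  reduce: (26/87)
  pull out 2: (2/87) = +1  (since 87 mod 8 = 7)
  reciprocity: (13/87) -> +(87/13)
  reduce: (9/13)
  reciprocity: (9/13) -> +(13/9)
  reduce: (4/9)
  pull out 2: (2/9) = +1  (since 9 mod 8 = 1)
  pull out 2: (2/9) = +1  (since 9 mod 8 = 1)
  (1/9) = 1
Product of signs = 1
(87/113) = 1

1


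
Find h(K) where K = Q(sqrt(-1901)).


K = Q(sqrt(-1901)). d mod 4 = 3, so D = disc(K) = 4d = -7604
h(K) equals the number of primitive reduced positive-definite forms (a, b, c) = a*x^2 + b*x*y + c*y^2 with b^2 - 4ac = D,
where reduced means |b| <= a <= c, with b >= 0 whenever |b| = a or a = c, and primitive means gcd(a, b, c) = 1.
Reduced forces 3a^2 <= |D| = 7604, so 1 <= a <= 50; b must have the parity of D, and c = (b^2 - D)/(4a) must be an integer >= a.
Enumerate a = 1..50, b in [-a, a]:
  a=1: (1, 0, 1901)  [1]
  a=2: (2, 2, 951)  [1]
  a=3: (3, -2, 634), (3, 2, 634)  [2]
  a=4: none
  a=5: (5, -4, 381), (5, 4, 381)  [2]
  a=6: (6, -2, 317), (6, 2, 317)  [2]
  a=7..8: none
  a=9: (9, -8, 213), (9, 8, 213)  [2]
  a=10: (10, -6, 191), (10, 6, 191)  [2]
  a=11..12: none
  a=13: (13, -12, 149), (13, 12, 149)  [2]
  a=14: none
  a=15: (15, -14, 130), (15, -4, 127), (15, 4, 127), (15, 14, 130)  [4]
  a=16..17: none
  a=18: (18, -10, 107), (18, 10, 107)  [2]
  a=19..22: none
  a=23: (23, -20, 87), (23, 20, 87)  [2]
  a=24: none
  a=25: (25, -14, 78), (25, 14, 78)  [2]
  a=26: (26, -14, 75), (26, 14, 75)  [2]
  a=27: (27, -8, 71), (27, 8, 71)  [2]
  a=28: none
  a=29: (29, -20, 69), (29, 20, 69)  [2]
  a=30: (30, -26, 69), (30, -14, 65), (30, 14, 65), (30, 26, 69)  [4]
  a=31..38: none
  a=39: (39, -38, 58), (39, -14, 50), (39, 14, 50), (39, 38, 58)  [4]
  a=40..44: none
  a=45: (45, -44, 53), (45, -26, 46), (45, 26, 46), (45, 44, 53)  [4]
  a=46..50: none
Total reduced forms: 1 + 1 + 2 + 2 + 2 + 2 + 2 + 2 + 4 + 2 + 2 + 2 + 2 + 2 + 2 + 4 + 4 + 4 = 42
h = 42

42


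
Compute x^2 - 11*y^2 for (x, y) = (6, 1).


x^2 - d*y^2
= 6^2 - 11*1^2
= 36 - 11
= 25

25


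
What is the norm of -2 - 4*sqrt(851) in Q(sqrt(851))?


N(a + b*sqrt(d)) = a^2 - d*b^2
= (-2)^2 - (851)*(-4)^2
= 4 - 13616
= -13612

-13612


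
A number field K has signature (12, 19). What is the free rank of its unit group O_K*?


By Dirichlet's unit theorem:
rank = r1 + r2 - 1
= 12 + 19 - 1
= 30

30


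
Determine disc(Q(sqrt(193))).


For K = Q(sqrt(d)) with d squarefree: disc(K) = d if d = 1 mod 4, and disc(K) = 4d if d = 2 or 3 mod 4.
Here d = 193, and d mod 4 = 1.
d = 1 mod 4 (O_K = Z[(1+sqrt(d))/2]), so disc(K) = d = 193

193


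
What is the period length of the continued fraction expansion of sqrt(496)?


Run the CF algorithm for sqrt(496).
a_0 = floor(sqrt(496)) = 22; set m_0=0, q_0=1.
Recurrence: m' = q*a - m,  q' = (d - m'^2)/q,  a' = floor((a_0 + m')/q').
  step 1: m=22, q=12, a=3
  step 2: m=14, q=25, a=1
  step 3: m=11, q=15, a=2
  step 4: m=19, q=9, a=4
  step 5: m=17, q=23, a=1
  step 6: m=6, q=20, a=1
  step 7: m=14, q=15, a=2
  step 8: m=16, q=16, a=2
  step 9: m=16, q=15, a=2
  step 10: m=14, q=20, a=1
  step 11: m=6, q=23, a=1
  step 12: m=17, q=9, a=4
  step 13: m=19, q=15, a=2
  step 14: m=11, q=25, a=1
  step 15: m=14, q=12, a=3
  step 16: m=22, q=1, a=44
a_16 = 2*a_0 = 44, so the period closes here.
sqrt(496) = [22; 3, 1, 2, 4, 1, 1, 2, 2, 2, 1, 1, 4, 2, 1, 3, 44]
Period length = 16

16


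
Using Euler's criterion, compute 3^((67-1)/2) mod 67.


p = 67 is prime and the exponent is (p-1)/2 = 33, so by Euler's criterion 3^33 = (3/67) = +1 or -1 mod 67.
Compute by square-and-multiply:
  33 = 32 + 1 (binary 100001)
  Repeated squaring mod 67: 3^1 = 3, 3^2 = 9, 3^4 = 14, 3^8 = 62, 3^16 = 25, 3^32 = 22
  3^33 = 3^32 * 3^1 = 22 * 3 mod 67
    22 * 3 = 66 = 66 mod 67
  3^33 = 66 mod 67
Result 66 = p - 1 = -1 mod 67: 3 is a quadratic non-residue mod 67. As a residue in [0, p-1] the value is 66.
3^33 mod 67 = 66

66


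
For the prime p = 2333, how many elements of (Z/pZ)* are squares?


For prime p, the number of non-zero quadratic residues is (p-1)/2.
= (2333-1)/2
= 1166

1166


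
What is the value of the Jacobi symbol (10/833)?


Compute (10/833) via quadratic reciprocity:
  pull out 2: (2/833) = +1  (since 833 mod 8 = 1)
  reciprocity: (5/833) -> +(833/5)
  reduce: (3/5)
  reciprocity: (3/5) -> +(5/3)
  reduce: (2/3)
  pull out 2: (2/3) = -1  (since 3 mod 8 = 3)
  (1/3) = 1
Product of signs = -1

-1


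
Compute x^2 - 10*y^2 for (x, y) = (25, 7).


x^2 - d*y^2
= 25^2 - 10*7^2
= 625 - 490
= 135

135


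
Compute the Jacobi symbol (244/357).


Compute (244/357) via quadratic reciprocity:
  pull out 2: (2/357) = -1  (since 357 mod 8 = 5)
  pull out 2: (2/357) = -1  (since 357 mod 8 = 5)
  reciprocity: (61/357) -> +(357/61)
  reduce: (52/61)
  pull out 2: (2/61) = -1  (since 61 mod 8 = 5)
  pull out 2: (2/61) = -1  (since 61 mod 8 = 5)
  reciprocity: (13/61) -> +(61/13)
  reduce: (9/13)
  reciprocity: (9/13) -> +(13/9)
  reduce: (4/9)
  pull out 2: (2/9) = +1  (since 9 mod 8 = 1)
  pull out 2: (2/9) = +1  (since 9 mod 8 = 1)
  (1/9) = 1
Product of signs = 1

1


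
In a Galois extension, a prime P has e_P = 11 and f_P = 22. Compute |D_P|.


|D_P| = e * f
= 11 * 22
= 242

242


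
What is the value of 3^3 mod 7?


p = 7 is prime and the exponent is (p-1)/2 = 3, so by Euler's criterion 3^3 = (3/7) = +1 or -1 mod 7.
Compute by square-and-multiply:
  3 = 2 + 1 (binary 11)
  Repeated squaring mod 7: 3^1 = 3, 3^2 = 2
  3^3 = 3^2 * 3^1 = 2 * 3 mod 7
    2 * 3 = 6 = 6 mod 7
  3^3 = 6 mod 7
Result 6 = p - 1 = -1 mod 7: 3 is a quadratic non-residue mod 7. As a residue in [0, p-1] the value is 6.
3^3 mod 7 = 6

6


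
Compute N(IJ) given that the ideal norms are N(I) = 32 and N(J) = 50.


N(IJ) = N(I) * N(J)
= 32 * 50
= 1600

1600


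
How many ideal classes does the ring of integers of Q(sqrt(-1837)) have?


K = Q(sqrt(-1837)). d mod 4 = 3, so D = disc(K) = 4d = -7348
h(K) equals the number of primitive reduced positive-definite forms (a, b, c) = a*x^2 + b*x*y + c*y^2 with b^2 - 4ac = D,
where reduced means |b| <= a <= c, with b >= 0 whenever |b| = a or a = c, and primitive means gcd(a, b, c) = 1.
Reduced forces 3a^2 <= |D| = 7348, so 1 <= a <= 49; b must have the parity of D, and c = (b^2 - D)/(4a) must be an integer >= a.
Enumerate a = 1..49, b in [-a, a]:
  a=1: (1, 0, 1837)  [1]
  a=2: (2, 2, 919)  [1]
  a=3..6: none
  a=7: (7, -4, 263), (7, 4, 263)  [2]
  a=8..10: none
  a=11: (11, 0, 167)  [1]
  a=12: none
  a=13: (13, -6, 142), (13, 6, 142)  [2]
  a=14: (14, -10, 133), (14, 10, 133)  [2]
  a=15..16: none
  a=17: (17, -8, 109), (17, 8, 109)  [2]
  a=18: none
  a=19: (19, -10, 98), (19, 10, 98)  [2]
  a=20..21: none
  a=22: (22, 22, 89)  [1]
  a=23: (23, -14, 82), (23, 14, 82)  [2]
  a=24..25: none
  a=26: (26, -6, 71), (26, 6, 71)  [2]
  a=27..33: none
  a=34: (34, -26, 59), (34, 26, 59)  [2]
  a=35..37: none
  a=38: (38, -10, 49), (38, 10, 49)  [2]
  a=39..40: none
  a=41: (41, -14, 46), (41, 14, 46)  [2]
  a=42..49: none
Total reduced forms: 1 + 1 + 2 + 1 + 2 + 2 + 2 + 2 + 1 + 2 + 2 + 2 + 2 + 2 = 24
h = 24

24


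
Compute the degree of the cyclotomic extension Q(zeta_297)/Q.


The degree equals Euler's totient phi(297).
297 = 3^3 * 11
phi(297) = 180

180


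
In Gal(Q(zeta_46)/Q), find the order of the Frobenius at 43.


The Frobenius at p in Gal(Q(zeta_n)/Q) = (Z/nZ)* is the class of p, so its order is ord_46(43), the smallest k >= 1 with 43^k = 1 mod 46.
n = 46 = 2 * 23, phi(46) = 22; the order divides phi(n).
Divisors of 22: 1, 2, 11, 22
Repeated squaring mod 46: 43^1 = 43, 43^2 = 9, 43^4 = 35, 43^8 = 29, 43^16 = 13
Test divisors in increasing order:
  k=1: 43^1 = 43 mod 46
  k=2: 43^2 = 9 mod 46
  k=11: 43^11 = 29 * 9 * 43 = 45 mod 46
  k=22: 43^22 = 13 * 35 * 9 = 1 mod 46  <- first divisor giving 1
Order = 22

22


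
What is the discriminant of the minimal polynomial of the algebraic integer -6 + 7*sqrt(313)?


The element -6 + 7*sqrt(313) has minimal polynomial:
x^2 + 12*x - 15301
Discriminant = (12)^2 - 4*(-15301)
= 144 + 61204
= 61348

61348


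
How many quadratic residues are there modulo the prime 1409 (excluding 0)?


For prime p, the number of non-zero quadratic residues is (p-1)/2.
= (1409-1)/2
= 704

704


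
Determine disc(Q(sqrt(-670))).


For K = Q(sqrt(d)) with d squarefree: disc(K) = d if d = 1 mod 4, and disc(K) = 4d if d = 2 or 3 mod 4.
Here d = -670, and d mod 4 = 2.
d = 2 mod 4, not 1 (O_K = Z[sqrt(d)]), so disc(K) = 4d = 4 * (-670) = -2680

-2680


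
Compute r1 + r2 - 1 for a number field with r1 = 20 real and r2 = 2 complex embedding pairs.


By Dirichlet's unit theorem:
rank = r1 + r2 - 1
= 20 + 2 - 1
= 21

21


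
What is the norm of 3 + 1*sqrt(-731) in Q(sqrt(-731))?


N(a + b*sqrt(d)) = a^2 - d*b^2
= (3)^2 - (-731)*(1)^2
= 9 + 731
= 740

740


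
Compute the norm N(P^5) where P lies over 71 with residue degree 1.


N(P^a) = p^(a*f)
= 71^(5*1)
= 71^5
= 1804229351

1804229351


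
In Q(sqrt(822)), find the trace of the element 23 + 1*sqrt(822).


Tr(a + b*sqrt(d)) = (a + b*sqrt(d)) + (a - b*sqrt(d)) = 2a
= 2 * (23)
= 46

46


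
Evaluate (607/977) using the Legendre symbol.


p = 977 is prime, so compute (607/977) with the reciprocity algorithm (Jacobi-symbol steps: pull out 2s via (2/n), flip via reciprocity, reduce):
  reciprocity: (607/977) -> +(977/607)
  reduce: (370/607)
  pull out 2: (2/607) = +1  (since 607 mod 8 = 7)
  reciprocity: (185/607) -> +(607/185)
  reduce: (52/185)
  pull out 2: (2/185) = +1  (since 185 mod 8 = 1)
  pull out 2: (2/185) = +1  (since 185 mod 8 = 1)
  reciprocity: (13/185) -> +(185/13)
  reduce: (3/13)
  reciprocity: (3/13) -> +(13/3)
  reduce: (1/3)
  (1/3) = 1
Product of signs = 1
(607/977) = 1

1


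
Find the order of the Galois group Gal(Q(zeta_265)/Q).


|Gal(Q(zeta_265)/Q)| = phi(265)
= 208

208


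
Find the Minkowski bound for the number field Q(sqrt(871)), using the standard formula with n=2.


d = 871, d mod 4 = 3, so disc(K) = 4d = 3484; |disc(K)| = 3484
Real quadratic field, so n = 2, s = r2 = 0, r1 = 2
M = (n!/n^n) * (4/pi)^s * sqrt(|disc(K)|) = (2!/2^2) * (4/pi)^0 * sqrt(3484)
= 0.5 * 1.000000 * 59.025418
= 29.5127

29.5127


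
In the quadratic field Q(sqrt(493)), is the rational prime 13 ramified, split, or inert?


K = Q(sqrt(493)). Since d mod 4 = 1, disc(K) = 493.
Check p | disc: 493 mod 13 = 12.
p does not divide disc. Compute Legendre symbol (d/p):
12^((13-1)/2) mod 13 = 1
(d/p) = 1, so p splits: (p) = P*P' with e=1, f=1, g=2.
Therefore p is split.

split


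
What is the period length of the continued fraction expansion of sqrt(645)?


Run the CF algorithm for sqrt(645).
a_0 = floor(sqrt(645)) = 25; set m_0=0, q_0=1.
Recurrence: m' = q*a - m,  q' = (d - m'^2)/q,  a' = floor((a_0 + m')/q').
  step 1: m=25, q=20, a=2
  step 2: m=15, q=21, a=1
  step 3: m=6, q=29, a=1
  step 4: m=23, q=4, a=12
  step 5: m=25, q=5, a=10
  step 6: m=25, q=4, a=12
  step 7: m=23, q=29, a=1
  step 8: m=6, q=21, a=1
  step 9: m=15, q=20, a=2
  step 10: m=25, q=1, a=50
a_10 = 2*a_0 = 50, so the period closes here.
sqrt(645) = [25; 2, 1, 1, 12, 10, 12, 1, 1, 2, 50]
Period length = 10

10


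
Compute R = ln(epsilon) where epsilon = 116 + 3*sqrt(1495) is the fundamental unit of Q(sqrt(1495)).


epsilon = 116 + 3*sqrt(1495)
= 231.9957
R = ln(231.9957)
= 5.4467

5.4467


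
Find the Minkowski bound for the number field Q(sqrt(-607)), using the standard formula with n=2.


d = -607, d mod 4 = 1, so disc(K) = d = -607; |disc(K)| = 607
Imaginary quadratic field, so n = 2, s = r2 = 1, r1 = 0
M = (n!/n^n) * (4/pi)^s * sqrt(|disc(K)|) = (2!/2^2) * (4/pi)^1 * sqrt(607)
= 0.5 * 1.273240 * 24.637370
= 15.6846

15.6846


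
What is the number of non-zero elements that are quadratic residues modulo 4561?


For prime p, the number of non-zero quadratic residues is (p-1)/2.
= (4561-1)/2
= 2280

2280


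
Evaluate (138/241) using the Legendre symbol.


p = 241 is prime, so compute (138/241) with the reciprocity algorithm (Jacobi-symbol steps: pull out 2s via (2/n), flip via reciprocity, reduce):
  pull out 2: (2/241) = +1  (since 241 mod 8 = 1)
  reciprocity: (69/241) -> +(241/69)
  reduce: (34/69)
  pull out 2: (2/69) = -1  (since 69 mod 8 = 5)
  reciprocity: (17/69) -> +(69/17)
  reduce: (1/17)
  (1/17) = 1
Product of signs = -1
(138/241) = -1

-1


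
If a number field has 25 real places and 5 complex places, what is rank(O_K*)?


By Dirichlet's unit theorem:
rank = r1 + r2 - 1
= 25 + 5 - 1
= 29

29


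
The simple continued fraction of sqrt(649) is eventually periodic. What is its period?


Run the CF algorithm for sqrt(649).
a_0 = floor(sqrt(649)) = 25; set m_0=0, q_0=1.
Recurrence: m' = q*a - m,  q' = (d - m'^2)/q,  a' = floor((a_0 + m')/q').
  step 1: m=25, q=24, a=2
  step 2: m=23, q=5, a=9
  step 3: m=22, q=33, a=1
  step 4: m=11, q=16, a=2
  step 5: m=21, q=13, a=3
  step 6: m=18, q=25, a=1
  step 7: m=7, q=24, a=1
  step 8: m=17, q=15, a=2
  step 9: m=13, q=32, a=1
  step 10: m=19, q=9, a=4
  step 11: m=17, q=40, a=1
  step 12: m=23, q=3, a=16
  step 13: m=25, q=8, a=6
  step 14: m=23, q=15, a=3
  step 15: m=22, q=11, a=4
  step 16: m=22, q=15, a=3
  step 17: m=23, q=8, a=6
  step 18: m=25, q=3, a=16
  step 19: m=23, q=40, a=1
  step 20: m=17, q=9, a=4
  step 21: m=19, q=32, a=1
  step 22: m=13, q=15, a=2
  step 23: m=17, q=24, a=1
  step 24: m=7, q=25, a=1
  step 25: m=18, q=13, a=3
  step 26: m=21, q=16, a=2
  step 27: m=11, q=33, a=1
  step 28: m=22, q=5, a=9
  step 29: m=23, q=24, a=2
  step 30: m=25, q=1, a=50
a_30 = 2*a_0 = 50, so the period closes here.
sqrt(649) = [25; 2, 9, 1, 2, 3, 1, 1, 2, 1, 4, 1, 16, 6, 3, 4, 3, 6, 16, 1, 4, 1, 2, 1, 1, 3, 2, 1, 9, 2, 50]
Period length = 30

30


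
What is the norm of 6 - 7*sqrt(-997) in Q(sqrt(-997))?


N(a + b*sqrt(d)) = a^2 - d*b^2
= (6)^2 - (-997)*(-7)^2
= 36 + 48853
= 48889

48889


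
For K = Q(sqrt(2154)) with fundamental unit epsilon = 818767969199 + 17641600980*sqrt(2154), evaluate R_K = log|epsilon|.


epsilon = 818767969199 + 17641600980*sqrt(2154)
= 1.6375e+12
R = ln(1.6375e+12)
= 28.1242

28.1242


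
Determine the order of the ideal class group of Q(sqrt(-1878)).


K = Q(sqrt(-1878)). d mod 4 = 2, so D = disc(K) = 4d = -7512
h(K) equals the number of primitive reduced positive-definite forms (a, b, c) = a*x^2 + b*x*y + c*y^2 with b^2 - 4ac = D,
where reduced means |b| <= a <= c, with b >= 0 whenever |b| = a or a = c, and primitive means gcd(a, b, c) = 1.
Reduced forces 3a^2 <= |D| = 7512, so 1 <= a <= 50; b must have the parity of D, and c = (b^2 - D)/(4a) must be an integer >= a.
Enumerate a = 1..50, b in [-a, a]:
  a=1: (1, 0, 1878)  [1]
  a=2: (2, 0, 939)  [1]
  a=3: (3, 0, 626)  [1]
  a=4..5: none
  a=6: (6, 0, 313)  [1]
  a=7..10: none
  a=11: (11, -10, 173), (11, 10, 173)  [2]
  a=12..16: none
  a=17: (17, -6, 111), (17, 6, 111)  [2]
  a=18..21: none
  a=22: (22, -12, 87), (22, 12, 87)  [2]
  a=23: (23, -20, 86), (23, 20, 86)  [2]
  a=24..28: none
  a=29: (29, -12, 66), (29, 12, 66)  [2]
  a=30..32: none
  a=33: (33, -12, 58), (33, 12, 58)  [2]
  a=34: (34, -28, 61), (34, 28, 61)  [2]
  a=35..36: none
  a=37: (37, -6, 51), (37, 6, 51)  [2]
  a=38..40: none
  a=41: (41, -14, 47), (41, 14, 47)  [2]
  a=42: none
  a=43: (43, -20, 46), (43, 20, 46)  [2]
  a=44..50: none
Total reduced forms: 1 + 1 + 1 + 1 + 2 + 2 + 2 + 2 + 2 + 2 + 2 + 2 + 2 + 2 = 24
h = 24

24


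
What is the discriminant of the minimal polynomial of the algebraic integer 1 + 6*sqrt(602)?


The element 1 + 6*sqrt(602) has minimal polynomial:
x^2 - 2*x - 21671
Discriminant = (-2)^2 - 4*(-21671)
= 4 + 86684
= 86688

86688


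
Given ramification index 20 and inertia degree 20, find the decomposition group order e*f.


|D_P| = e * f
= 20 * 20
= 400

400


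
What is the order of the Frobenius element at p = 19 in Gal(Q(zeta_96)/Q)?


The Frobenius at p in Gal(Q(zeta_n)/Q) = (Z/nZ)* is the class of p, so its order is ord_96(19), the smallest k >= 1 with 19^k = 1 mod 96.
n = 96 = 2^5 * 3, phi(96) = 32; the order divides phi(n).
Divisors of 32: 1, 2, 4, 8, 16, 32
Repeated squaring mod 96: 19^1 = 19, 19^2 = 73, 19^4 = 49, 19^8 = 1, 19^16 = 1, 19^32 = 1
Test divisors in increasing order:
  k=1: 19^1 = 19 mod 96
  k=2: 19^2 = 73 mod 96
  k=4: 19^4 = 49 mod 96
  k=8: 19^8 = 1 mod 96  <- first divisor giving 1
Order = 8

8


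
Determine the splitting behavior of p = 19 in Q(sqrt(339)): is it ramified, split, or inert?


K = Q(sqrt(339)). Since d mod 4 = 3, disc(K) = 1356.
Check p | disc: 1356 mod 19 = 7.
p does not divide disc. Compute Legendre symbol (d/p):
16^((19-1)/2) mod 19 = 1
(d/p) = 1, so p splits: (p) = P*P' with e=1, f=1, g=2.
Therefore p is split.

split


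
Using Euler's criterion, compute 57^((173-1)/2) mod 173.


p = 173 is prime and the exponent is (p-1)/2 = 86, so by Euler's criterion 57^86 = (57/173) = +1 or -1 mod 173.
Compute by square-and-multiply:
  86 = 64 + 16 + 4 + 2 (binary 1010110)
  Repeated squaring mod 173: 57^1 = 57, 57^2 = 135, 57^4 = 60, 57^8 = 140, 57^16 = 51, 57^32 = 6, 57^64 = 36
  57^86 = 57^64 * 57^16 * 57^4 * 57^2 = 36 * 51 * 60 * 135 mod 173
    36 * 51 = 1836 = 106 mod 173
    106 * 60 = 6360 = 132 mod 173
    132 * 135 = 17820 = 1 mod 173
  57^86 = 1 mod 173
Result 1: 57 is a quadratic residue mod 173.
57^86 mod 173 = 1

1


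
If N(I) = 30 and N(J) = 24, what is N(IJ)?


N(IJ) = N(I) * N(J)
= 30 * 24
= 720

720


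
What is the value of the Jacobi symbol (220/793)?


Compute (220/793) via quadratic reciprocity:
  pull out 2: (2/793) = +1  (since 793 mod 8 = 1)
  pull out 2: (2/793) = +1  (since 793 mod 8 = 1)
  reciprocity: (55/793) -> +(793/55)
  reduce: (23/55)
  reciprocity: (23/55) -> -(55/23)
  reduce: (9/23)
  reciprocity: (9/23) -> +(23/9)
  reduce: (5/9)
  reciprocity: (5/9) -> +(9/5)
  reduce: (4/5)
  pull out 2: (2/5) = -1  (since 5 mod 8 = 5)
  pull out 2: (2/5) = -1  (since 5 mod 8 = 5)
  (1/5) = 1
Product of signs = -1

-1


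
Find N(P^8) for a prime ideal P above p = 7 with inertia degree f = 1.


N(P^a) = p^(a*f)
= 7^(8*1)
= 7^8
= 5764801

5764801


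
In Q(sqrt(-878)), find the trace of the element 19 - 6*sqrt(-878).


Tr(a + b*sqrt(d)) = (a + b*sqrt(d)) + (a - b*sqrt(d)) = 2a
= 2 * (19)
= 38

38


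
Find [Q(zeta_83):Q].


The degree equals Euler's totient phi(83).
83 = 83
phi(83) = 82

82


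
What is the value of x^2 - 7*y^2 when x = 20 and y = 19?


x^2 - d*y^2
= 20^2 - 7*19^2
= 400 - 2527
= -2127

-2127


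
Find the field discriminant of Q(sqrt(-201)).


For K = Q(sqrt(d)) with d squarefree: disc(K) = d if d = 1 mod 4, and disc(K) = 4d if d = 2 or 3 mod 4.
Here d = -201, and d mod 4 = 3.
d = 3 mod 4, not 1 (O_K = Z[sqrt(d)]), so disc(K) = 4d = 4 * (-201) = -804

-804


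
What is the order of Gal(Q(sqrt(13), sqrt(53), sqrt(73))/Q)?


The 3 square roots of distinct primes are multiplicatively independent over Q,
so [K:Q] = 2^3 and Gal(K/Q) is isomorphic to (Z/2Z)^3.
|Gal| = 2^3 = 8

8


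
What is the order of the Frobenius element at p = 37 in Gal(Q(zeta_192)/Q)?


The Frobenius at p in Gal(Q(zeta_n)/Q) = (Z/nZ)* is the class of p, so its order is ord_192(37), the smallest k >= 1 with 37^k = 1 mod 192.
n = 192 = 2^6 * 3, phi(192) = 64; the order divides phi(n).
Divisors of 64: 1, 2, 4, 8, 16, 32, 64
Repeated squaring mod 192: 37^1 = 37, 37^2 = 25, 37^4 = 49, 37^8 = 97, 37^16 = 1, 37^32 = 1, 37^64 = 1
Test divisors in increasing order:
  k=1: 37^1 = 37 mod 192
  k=2: 37^2 = 25 mod 192
  k=4: 37^4 = 49 mod 192
  k=8: 37^8 = 97 mod 192
  k=16: 37^16 = 1 mod 192  <- first divisor giving 1
Order = 16

16
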